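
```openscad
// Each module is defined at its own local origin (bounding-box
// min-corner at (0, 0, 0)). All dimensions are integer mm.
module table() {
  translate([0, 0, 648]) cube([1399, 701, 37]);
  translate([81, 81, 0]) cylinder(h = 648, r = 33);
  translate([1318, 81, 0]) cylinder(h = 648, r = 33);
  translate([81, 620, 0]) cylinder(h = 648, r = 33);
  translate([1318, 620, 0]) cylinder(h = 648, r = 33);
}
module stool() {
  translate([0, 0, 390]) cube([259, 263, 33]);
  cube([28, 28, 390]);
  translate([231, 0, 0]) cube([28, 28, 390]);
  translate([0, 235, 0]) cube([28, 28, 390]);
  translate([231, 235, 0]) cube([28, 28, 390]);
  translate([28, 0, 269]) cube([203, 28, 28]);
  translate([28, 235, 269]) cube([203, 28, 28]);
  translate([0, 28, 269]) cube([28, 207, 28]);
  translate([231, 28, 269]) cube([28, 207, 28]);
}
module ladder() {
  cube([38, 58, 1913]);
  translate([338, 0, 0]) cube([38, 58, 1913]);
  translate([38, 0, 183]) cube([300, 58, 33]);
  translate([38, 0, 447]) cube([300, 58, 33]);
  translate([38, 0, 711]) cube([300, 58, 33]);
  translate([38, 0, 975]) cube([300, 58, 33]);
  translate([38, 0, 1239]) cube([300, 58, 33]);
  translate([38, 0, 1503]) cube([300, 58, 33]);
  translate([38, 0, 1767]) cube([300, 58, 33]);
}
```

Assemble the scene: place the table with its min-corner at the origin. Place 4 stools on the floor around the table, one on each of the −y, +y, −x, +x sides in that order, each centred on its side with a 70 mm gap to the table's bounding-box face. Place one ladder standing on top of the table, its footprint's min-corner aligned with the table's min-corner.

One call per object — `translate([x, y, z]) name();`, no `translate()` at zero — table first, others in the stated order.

table();
translate([570, -333, 0]) stool();
translate([570, 771, 0]) stool();
translate([-329, 219, 0]) stool();
translate([1469, 219, 0]) stool();
translate([0, 0, 685]) ladder();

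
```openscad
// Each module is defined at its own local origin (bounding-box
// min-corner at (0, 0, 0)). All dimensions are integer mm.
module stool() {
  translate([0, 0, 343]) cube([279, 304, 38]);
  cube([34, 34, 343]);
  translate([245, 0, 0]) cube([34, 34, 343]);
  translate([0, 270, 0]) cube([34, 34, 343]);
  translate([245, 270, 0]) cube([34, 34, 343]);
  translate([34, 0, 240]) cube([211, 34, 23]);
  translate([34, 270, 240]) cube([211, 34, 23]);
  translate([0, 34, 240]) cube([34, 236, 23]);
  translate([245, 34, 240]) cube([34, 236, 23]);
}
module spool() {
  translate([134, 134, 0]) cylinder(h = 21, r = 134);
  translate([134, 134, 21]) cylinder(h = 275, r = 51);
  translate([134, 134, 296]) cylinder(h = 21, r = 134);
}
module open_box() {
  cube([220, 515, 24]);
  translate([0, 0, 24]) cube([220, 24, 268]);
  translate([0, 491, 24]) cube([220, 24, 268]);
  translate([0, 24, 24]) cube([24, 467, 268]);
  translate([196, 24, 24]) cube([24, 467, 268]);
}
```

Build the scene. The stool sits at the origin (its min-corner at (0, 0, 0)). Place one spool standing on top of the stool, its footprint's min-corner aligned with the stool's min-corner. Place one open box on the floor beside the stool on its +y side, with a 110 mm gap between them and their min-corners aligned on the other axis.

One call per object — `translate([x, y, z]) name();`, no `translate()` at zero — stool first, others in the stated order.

stool();
translate([0, 0, 381]) spool();
translate([0, 414, 0]) open_box();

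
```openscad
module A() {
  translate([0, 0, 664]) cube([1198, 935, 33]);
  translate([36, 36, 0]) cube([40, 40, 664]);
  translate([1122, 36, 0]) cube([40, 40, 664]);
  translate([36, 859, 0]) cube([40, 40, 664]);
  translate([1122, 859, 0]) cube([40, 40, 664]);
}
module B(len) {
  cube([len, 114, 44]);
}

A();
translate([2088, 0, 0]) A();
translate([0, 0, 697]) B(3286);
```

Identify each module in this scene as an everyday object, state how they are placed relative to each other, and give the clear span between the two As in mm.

Second table starts at x = 2088; first ends at x = 1198; clear span = 2088 − 1198 = 890 mm.

A is a table. B is a beam. A beam spans the tops of two tables. The clear span between the two tables is 890 mm.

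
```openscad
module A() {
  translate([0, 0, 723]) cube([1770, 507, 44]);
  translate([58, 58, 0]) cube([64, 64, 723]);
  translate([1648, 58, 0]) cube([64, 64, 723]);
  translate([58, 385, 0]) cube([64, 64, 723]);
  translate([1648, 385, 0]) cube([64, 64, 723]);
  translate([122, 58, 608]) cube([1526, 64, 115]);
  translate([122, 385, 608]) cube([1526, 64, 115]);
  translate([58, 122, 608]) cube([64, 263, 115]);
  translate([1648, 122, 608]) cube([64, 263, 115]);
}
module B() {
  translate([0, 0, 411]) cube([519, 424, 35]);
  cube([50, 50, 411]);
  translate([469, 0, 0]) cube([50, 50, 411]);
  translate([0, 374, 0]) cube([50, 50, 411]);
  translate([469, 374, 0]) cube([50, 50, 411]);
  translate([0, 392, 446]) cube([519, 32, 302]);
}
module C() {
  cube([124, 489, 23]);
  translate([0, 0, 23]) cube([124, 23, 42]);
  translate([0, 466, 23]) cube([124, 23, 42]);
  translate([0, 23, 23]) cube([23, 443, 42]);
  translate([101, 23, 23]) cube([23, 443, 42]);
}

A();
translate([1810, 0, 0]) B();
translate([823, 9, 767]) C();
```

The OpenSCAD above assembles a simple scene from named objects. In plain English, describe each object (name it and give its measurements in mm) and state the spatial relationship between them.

A is a table: top 1770 mm (x) × 507 mm (y), 44 mm thick, upper face at z = 767 mm, on four 64×64 mm square legs, each inset 58 mm from the nearest pair of top edges, running from z = 0 to the bottom of the top. Four apron rails, 64 mm thick and 115 mm tall, run between adjacent legs with their top edges flush with the underside of the top and their outer faces flush with the legs' outer faces.

B is a chair. The seat is a 519×424×35 mm slab with its top at z = 446 mm, on four 50×50 mm corner legs (flush with the seat edges, standing on z = 0). A flat backrest 32 mm thick, 302 mm tall, spans the full seat width and rises from the seat top along its +y edge, rear face flush with the rear of the seat.

C is an open-topped rectangular box: outside dimensions 124×489×65 mm, with a uniform wall and base thickness of 23 mm. The base is a full 124×489 slab on the floor; four walls sit on top of the base. The front and back walls (the −y and +y sides) span the full width; the two side walls fit between them.

The chair is on the floor beside the table on its +x side. The open box is on top of the table, centred.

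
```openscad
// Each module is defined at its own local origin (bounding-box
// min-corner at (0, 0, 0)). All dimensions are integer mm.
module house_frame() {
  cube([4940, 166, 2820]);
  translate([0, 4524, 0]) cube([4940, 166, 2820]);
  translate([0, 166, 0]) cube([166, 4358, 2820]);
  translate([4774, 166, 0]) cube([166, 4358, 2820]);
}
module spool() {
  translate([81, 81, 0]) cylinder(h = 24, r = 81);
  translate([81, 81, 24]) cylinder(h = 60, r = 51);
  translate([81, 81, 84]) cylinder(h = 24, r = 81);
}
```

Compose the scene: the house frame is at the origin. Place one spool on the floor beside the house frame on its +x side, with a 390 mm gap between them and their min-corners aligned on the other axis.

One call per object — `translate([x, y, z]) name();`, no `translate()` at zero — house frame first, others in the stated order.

house_frame();
translate([5330, 0, 0]) spool();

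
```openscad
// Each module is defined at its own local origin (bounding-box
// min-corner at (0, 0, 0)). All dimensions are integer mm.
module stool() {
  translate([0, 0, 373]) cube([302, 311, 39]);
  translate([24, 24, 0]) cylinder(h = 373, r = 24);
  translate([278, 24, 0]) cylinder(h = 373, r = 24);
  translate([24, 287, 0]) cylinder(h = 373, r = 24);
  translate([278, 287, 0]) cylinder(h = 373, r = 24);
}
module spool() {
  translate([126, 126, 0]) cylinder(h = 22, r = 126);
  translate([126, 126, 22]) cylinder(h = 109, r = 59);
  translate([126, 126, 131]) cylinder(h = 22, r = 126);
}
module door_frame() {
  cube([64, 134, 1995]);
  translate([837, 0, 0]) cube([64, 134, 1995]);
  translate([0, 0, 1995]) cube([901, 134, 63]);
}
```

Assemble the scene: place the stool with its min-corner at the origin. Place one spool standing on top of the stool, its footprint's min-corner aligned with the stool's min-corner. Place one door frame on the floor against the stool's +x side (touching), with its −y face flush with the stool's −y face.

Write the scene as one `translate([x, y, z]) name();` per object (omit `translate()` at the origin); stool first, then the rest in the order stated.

stool();
translate([0, 0, 412]) spool();
translate([302, 0, 0]) door_frame();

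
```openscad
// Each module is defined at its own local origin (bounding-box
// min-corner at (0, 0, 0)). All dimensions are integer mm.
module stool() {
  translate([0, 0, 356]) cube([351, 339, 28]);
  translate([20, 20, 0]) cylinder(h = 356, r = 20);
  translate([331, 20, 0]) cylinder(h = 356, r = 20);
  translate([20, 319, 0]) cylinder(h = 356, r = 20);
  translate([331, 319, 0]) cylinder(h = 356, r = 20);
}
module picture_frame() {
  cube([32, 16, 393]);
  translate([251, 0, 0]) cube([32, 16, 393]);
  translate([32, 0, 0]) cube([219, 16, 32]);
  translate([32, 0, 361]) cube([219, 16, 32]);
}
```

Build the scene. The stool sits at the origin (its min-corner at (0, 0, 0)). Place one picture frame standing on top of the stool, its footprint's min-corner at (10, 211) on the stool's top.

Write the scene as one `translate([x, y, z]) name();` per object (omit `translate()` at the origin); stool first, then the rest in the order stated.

stool();
translate([10, 211, 384]) picture_frame();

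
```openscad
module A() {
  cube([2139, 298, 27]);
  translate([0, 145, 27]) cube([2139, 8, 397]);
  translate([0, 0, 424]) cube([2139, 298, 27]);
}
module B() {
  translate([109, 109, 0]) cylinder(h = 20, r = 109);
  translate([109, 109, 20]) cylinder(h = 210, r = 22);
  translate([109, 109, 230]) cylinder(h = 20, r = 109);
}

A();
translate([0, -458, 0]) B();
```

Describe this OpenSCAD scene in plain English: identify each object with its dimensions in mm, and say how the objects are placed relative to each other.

A is an I-beam lying along x, 2139 mm long. Overall section height 451 mm. Two flanges 298 mm wide (y) and 27 mm thick, one on the floor and one at the top; a web 8 mm thick runs between them, centred on the flange width.

B is a spool: two coaxial disc flanges of radius 109 mm and thickness 20 mm, joined by a core cylinder of radius 22 mm and height 210 mm. The lower flange rests on z = 0 and the three cylinders share a vertical axis.

The spool is on the floor beside the I-beam on its −y side.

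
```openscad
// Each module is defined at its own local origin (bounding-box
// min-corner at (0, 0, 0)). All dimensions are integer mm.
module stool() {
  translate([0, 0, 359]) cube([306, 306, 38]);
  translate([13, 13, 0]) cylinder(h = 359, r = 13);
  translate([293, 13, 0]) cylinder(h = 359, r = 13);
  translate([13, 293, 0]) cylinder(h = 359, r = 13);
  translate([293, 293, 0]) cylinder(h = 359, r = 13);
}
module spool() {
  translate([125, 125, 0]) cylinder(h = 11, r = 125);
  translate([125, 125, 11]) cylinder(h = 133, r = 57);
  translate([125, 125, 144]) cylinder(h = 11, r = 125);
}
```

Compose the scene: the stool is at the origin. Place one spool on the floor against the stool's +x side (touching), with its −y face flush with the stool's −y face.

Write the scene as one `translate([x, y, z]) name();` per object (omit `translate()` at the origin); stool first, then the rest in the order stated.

stool();
translate([306, 0, 0]) spool();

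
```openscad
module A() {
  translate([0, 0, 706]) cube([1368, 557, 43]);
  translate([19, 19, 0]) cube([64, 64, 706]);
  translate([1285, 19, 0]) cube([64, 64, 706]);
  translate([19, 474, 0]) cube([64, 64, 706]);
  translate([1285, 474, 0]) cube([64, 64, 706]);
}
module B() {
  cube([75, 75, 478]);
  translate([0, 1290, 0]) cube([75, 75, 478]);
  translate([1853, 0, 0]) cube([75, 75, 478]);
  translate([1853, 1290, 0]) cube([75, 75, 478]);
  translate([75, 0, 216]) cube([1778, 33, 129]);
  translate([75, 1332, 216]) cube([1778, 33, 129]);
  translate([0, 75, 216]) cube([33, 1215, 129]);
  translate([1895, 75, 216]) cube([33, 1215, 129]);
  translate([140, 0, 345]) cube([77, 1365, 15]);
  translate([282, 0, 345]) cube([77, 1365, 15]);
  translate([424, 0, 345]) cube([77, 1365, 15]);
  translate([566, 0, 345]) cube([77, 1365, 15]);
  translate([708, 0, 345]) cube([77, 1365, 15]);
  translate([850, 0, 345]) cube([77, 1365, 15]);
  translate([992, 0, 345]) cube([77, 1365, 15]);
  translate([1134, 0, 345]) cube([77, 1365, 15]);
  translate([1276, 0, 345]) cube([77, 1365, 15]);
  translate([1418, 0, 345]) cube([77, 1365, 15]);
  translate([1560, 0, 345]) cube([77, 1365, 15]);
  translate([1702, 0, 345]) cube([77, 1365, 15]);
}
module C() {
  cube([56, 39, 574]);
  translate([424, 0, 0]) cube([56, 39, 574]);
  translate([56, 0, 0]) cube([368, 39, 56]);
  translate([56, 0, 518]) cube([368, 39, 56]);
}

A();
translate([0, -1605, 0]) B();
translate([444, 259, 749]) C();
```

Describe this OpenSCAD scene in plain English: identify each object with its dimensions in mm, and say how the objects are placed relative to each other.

A is a table with a 1368×557 mm rectangular top, 43 mm thick, top surface at z = 749 mm, supported by four 64×64 mm square legs, each inset 19 mm from the nearest pair of top edges, running from the floor.

B is a bed frame 1928 mm long (x) by 1365 mm wide (y). Four 75×75 mm corner posts, 478 mm tall, at the corners of the footprint. Four rails of 33 mm thickness and 129 mm height run between adjacent posts with their undersides at z = 216 mm, their outer faces flush with the outside of the frame (the two x-running rails run between the posts' inner faces; the two y-running rails run between the posts' inner faces). 12 slats, each 77 mm wide (x) and 15 mm thick, lie across the top of the two x-running rails, running the full 1365 mm width of the frame in y; the slats are evenly spaced along x between the inner faces of the end posts with equal gaps (rounded down to the nearest mm) at the −x end and between each pair — any rounding remainder accumulates at the +x end.

C is a picture frame with a 368×462 mm rectangular opening (x by z) and a uniform 56 mm border on every side. Frame depth is 39 mm along y. It is built from two vertical stiles running the full outside height and two horizontal rails spanning the gap between the stiles.

The bed frame is on the floor beside the table on its −y side. The picture frame is on top of the table, centred.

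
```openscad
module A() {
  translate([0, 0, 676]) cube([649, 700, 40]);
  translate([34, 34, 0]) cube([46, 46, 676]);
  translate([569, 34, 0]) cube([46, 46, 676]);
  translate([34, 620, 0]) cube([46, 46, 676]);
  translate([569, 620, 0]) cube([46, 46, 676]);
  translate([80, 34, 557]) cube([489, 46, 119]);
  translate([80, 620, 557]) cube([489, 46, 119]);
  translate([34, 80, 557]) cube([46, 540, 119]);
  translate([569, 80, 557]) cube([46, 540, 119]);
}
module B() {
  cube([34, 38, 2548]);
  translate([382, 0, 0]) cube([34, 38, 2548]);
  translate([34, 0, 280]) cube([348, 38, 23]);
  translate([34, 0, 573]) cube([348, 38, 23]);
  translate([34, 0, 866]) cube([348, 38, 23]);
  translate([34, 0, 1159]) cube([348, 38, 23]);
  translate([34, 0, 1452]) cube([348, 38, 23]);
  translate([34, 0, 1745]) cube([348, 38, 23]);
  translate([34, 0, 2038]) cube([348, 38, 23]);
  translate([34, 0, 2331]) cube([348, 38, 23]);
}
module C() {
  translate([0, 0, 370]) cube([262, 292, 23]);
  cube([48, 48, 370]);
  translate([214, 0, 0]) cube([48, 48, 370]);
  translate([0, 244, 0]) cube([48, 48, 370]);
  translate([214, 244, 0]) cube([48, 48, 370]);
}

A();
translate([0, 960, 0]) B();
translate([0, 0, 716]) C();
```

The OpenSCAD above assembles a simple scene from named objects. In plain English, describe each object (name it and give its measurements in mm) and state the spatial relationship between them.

A is a table: top 649 mm (x) × 700 mm (y), 40 mm thick, upper face at z = 716 mm, on four 46×46 mm square legs, each inset 34 mm from the nearest pair of top edges, running from z = 0 to the bottom of the top. Four apron rails, 46 mm thick and 119 mm tall, run between adjacent legs with their top edges flush with the underside of the top and their outer faces flush with the legs' outer faces.

B is a wooden ladder with two side rails of 34×38 mm section and 2548 mm height, set 416 mm apart overall. Between them run 8 rectangular rungs (38 mm deep, 23 mm thick), front faces flush with the rails' −y face. The bottom of the first rung is 280 mm above the floor and each subsequent rung is 293 mm higher than the one below.

C is a simple wooden stool: a rectangular seat 262 mm (x) by 292 mm (y), 23 mm thick, top face at z = 393 mm, on four square legs, each 48×48 mm in cross-section. The legs rest on z = 0, each flush with a corner of the seat.

The ladder is on the floor beside the table on its +y side. The stool is on top of the table.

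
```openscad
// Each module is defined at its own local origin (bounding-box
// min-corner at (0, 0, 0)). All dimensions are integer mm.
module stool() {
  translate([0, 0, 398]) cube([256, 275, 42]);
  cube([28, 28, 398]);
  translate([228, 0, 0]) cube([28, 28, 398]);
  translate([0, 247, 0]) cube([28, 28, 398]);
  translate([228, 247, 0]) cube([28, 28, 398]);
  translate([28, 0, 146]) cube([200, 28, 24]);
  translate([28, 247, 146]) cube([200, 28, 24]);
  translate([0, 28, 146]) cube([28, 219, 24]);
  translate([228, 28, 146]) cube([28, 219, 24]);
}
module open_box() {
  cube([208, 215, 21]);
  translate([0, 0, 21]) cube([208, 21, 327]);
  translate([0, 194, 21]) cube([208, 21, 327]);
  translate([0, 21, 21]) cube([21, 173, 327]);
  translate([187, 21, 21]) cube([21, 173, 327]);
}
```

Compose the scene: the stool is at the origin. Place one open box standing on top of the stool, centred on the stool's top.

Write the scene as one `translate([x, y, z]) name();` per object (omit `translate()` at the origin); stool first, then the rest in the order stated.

stool();
translate([24, 30, 440]) open_box();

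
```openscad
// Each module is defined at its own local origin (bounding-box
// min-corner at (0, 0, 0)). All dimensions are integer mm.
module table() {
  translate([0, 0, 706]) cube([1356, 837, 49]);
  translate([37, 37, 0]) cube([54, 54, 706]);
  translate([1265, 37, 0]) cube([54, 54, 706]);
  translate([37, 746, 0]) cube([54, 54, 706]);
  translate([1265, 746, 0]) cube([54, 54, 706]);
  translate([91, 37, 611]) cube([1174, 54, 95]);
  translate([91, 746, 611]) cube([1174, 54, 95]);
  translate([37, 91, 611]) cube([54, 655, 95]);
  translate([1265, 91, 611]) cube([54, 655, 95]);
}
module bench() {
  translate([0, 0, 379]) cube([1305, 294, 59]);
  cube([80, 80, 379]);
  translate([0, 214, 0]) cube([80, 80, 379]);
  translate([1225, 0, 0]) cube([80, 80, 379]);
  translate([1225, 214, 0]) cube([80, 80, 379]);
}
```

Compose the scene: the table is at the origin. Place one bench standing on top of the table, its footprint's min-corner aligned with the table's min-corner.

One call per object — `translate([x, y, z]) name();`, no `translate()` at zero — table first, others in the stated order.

table();
translate([0, 0, 755]) bench();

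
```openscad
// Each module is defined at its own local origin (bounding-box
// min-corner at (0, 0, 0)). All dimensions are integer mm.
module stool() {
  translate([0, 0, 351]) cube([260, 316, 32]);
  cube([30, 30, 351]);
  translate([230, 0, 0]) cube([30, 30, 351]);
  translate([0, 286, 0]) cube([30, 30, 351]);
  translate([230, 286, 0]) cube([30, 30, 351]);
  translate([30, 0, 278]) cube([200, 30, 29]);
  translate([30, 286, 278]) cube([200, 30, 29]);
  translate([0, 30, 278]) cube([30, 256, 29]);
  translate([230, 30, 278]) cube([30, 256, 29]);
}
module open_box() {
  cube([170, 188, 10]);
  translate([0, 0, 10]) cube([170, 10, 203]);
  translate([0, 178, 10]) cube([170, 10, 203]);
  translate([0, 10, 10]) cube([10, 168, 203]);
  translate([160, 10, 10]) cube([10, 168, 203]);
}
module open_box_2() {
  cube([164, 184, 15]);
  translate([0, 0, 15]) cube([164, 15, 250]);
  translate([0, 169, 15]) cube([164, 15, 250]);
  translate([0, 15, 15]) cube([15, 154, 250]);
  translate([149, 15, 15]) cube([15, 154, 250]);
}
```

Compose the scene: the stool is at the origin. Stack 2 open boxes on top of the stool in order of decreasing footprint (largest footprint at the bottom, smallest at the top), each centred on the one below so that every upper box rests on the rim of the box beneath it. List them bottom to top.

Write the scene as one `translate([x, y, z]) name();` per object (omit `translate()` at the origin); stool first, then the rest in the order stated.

stool();
translate([45, 64, 383]) open_box();
translate([48, 66, 596]) open_box_2();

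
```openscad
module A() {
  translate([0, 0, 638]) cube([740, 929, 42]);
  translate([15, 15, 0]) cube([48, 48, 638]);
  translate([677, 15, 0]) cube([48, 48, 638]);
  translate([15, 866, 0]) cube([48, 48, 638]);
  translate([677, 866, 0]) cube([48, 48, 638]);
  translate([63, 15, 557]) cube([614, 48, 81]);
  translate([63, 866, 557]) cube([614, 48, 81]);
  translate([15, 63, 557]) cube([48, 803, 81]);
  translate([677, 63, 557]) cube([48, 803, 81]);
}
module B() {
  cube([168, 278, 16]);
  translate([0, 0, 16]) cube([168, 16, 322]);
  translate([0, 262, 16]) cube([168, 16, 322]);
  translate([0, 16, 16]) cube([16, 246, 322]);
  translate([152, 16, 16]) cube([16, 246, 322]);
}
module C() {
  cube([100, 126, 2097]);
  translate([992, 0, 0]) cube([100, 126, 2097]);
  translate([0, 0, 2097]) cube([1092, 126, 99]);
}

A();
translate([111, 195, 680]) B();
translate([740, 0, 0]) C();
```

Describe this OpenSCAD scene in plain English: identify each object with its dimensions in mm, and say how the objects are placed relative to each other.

A is a table: top 740 mm (x) × 929 mm (y), 42 mm thick, upper face at z = 680 mm, on four 48×48 mm square legs, each inset 15 mm from the nearest pair of top edges, running from z = 0 to the bottom of the top. Four apron rails, 48 mm thick and 81 mm tall, run between adjacent legs with their top edges flush with the underside of the top and their outer faces flush with the legs' outer faces.

B is an open-topped rectangular box: outside dimensions 168×278×338 mm, with a uniform wall and base thickness of 16 mm. The base is a full 168×278 slab on the floor; four walls sit on top of the base. The front and back walls (the −y and +y sides) span the full width; the two side walls fit between them.

C is a rectangular door frame: two vertical jambs of 100×126 mm section, 2097 mm tall, with a clear opening 892 mm wide between their inner faces. A header 99 mm tall and 126 mm deep lies on top of the jambs and spans the full outside width.

The open box is on top of the table. The door frame is against the table's +x side, with their −y faces flush.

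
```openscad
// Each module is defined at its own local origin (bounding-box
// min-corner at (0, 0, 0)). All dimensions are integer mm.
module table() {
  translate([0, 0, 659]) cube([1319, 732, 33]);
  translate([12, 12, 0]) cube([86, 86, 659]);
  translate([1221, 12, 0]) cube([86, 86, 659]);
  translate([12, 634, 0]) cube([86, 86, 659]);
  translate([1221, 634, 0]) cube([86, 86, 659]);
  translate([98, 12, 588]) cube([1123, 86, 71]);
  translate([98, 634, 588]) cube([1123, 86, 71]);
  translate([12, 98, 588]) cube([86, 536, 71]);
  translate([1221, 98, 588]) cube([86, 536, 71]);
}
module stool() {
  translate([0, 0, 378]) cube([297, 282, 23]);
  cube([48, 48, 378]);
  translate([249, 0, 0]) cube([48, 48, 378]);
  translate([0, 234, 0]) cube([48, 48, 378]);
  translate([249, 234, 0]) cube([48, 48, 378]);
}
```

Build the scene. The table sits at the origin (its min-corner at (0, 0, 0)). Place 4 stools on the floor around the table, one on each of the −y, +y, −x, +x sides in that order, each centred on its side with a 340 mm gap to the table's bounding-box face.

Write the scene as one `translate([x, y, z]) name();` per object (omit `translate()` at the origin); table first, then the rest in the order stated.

table();
translate([511, -622, 0]) stool();
translate([511, 1072, 0]) stool();
translate([-637, 225, 0]) stool();
translate([1659, 225, 0]) stool();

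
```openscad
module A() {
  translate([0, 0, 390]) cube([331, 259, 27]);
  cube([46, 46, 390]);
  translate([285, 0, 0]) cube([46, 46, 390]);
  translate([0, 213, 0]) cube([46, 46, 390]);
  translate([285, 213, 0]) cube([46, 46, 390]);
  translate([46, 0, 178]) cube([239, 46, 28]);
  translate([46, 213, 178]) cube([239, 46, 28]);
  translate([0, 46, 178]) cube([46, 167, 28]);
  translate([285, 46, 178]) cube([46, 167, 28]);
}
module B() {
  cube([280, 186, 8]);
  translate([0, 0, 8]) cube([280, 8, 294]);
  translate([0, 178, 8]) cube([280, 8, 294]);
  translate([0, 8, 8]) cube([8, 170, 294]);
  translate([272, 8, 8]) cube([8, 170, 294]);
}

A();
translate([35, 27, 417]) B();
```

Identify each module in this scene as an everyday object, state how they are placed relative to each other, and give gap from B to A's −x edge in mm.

The open box's min-x is at 35; the stool's min-x is 0; gap = 35 mm.

A is a stool. B is an open box. The open box is on top of the stool. The gap from the open box to the stool's −x edge is 35 mm.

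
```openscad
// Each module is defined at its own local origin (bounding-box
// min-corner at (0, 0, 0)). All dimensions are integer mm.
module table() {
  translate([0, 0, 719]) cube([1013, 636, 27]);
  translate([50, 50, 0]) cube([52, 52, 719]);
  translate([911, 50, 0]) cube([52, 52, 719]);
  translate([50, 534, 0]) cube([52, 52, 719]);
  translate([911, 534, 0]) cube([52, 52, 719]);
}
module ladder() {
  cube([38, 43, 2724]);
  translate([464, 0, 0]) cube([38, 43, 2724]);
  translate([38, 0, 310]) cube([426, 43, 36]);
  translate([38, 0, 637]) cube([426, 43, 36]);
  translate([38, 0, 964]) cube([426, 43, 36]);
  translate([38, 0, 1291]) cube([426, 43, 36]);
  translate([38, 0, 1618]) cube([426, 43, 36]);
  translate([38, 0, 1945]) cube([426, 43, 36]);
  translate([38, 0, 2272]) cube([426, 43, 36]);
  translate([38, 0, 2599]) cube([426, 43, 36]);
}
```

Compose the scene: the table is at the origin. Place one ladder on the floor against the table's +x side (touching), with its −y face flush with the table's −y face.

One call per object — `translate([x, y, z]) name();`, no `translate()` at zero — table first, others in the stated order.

table();
translate([1013, 0, 0]) ladder();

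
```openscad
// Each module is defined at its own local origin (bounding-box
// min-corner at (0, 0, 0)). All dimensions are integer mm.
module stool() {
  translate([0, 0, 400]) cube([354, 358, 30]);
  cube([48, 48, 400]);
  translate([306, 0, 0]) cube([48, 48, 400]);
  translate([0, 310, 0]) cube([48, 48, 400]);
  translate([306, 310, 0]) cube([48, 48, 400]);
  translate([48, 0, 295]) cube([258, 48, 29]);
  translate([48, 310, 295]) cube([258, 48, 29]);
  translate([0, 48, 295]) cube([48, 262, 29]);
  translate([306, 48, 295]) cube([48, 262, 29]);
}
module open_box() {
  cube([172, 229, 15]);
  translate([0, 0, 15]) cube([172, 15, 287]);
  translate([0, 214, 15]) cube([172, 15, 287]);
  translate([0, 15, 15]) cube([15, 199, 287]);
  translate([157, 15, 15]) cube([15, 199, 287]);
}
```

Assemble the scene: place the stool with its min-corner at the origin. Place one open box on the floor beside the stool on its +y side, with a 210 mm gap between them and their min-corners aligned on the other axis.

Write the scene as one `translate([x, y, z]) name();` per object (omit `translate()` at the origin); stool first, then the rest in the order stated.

stool();
translate([0, 568, 0]) open_box();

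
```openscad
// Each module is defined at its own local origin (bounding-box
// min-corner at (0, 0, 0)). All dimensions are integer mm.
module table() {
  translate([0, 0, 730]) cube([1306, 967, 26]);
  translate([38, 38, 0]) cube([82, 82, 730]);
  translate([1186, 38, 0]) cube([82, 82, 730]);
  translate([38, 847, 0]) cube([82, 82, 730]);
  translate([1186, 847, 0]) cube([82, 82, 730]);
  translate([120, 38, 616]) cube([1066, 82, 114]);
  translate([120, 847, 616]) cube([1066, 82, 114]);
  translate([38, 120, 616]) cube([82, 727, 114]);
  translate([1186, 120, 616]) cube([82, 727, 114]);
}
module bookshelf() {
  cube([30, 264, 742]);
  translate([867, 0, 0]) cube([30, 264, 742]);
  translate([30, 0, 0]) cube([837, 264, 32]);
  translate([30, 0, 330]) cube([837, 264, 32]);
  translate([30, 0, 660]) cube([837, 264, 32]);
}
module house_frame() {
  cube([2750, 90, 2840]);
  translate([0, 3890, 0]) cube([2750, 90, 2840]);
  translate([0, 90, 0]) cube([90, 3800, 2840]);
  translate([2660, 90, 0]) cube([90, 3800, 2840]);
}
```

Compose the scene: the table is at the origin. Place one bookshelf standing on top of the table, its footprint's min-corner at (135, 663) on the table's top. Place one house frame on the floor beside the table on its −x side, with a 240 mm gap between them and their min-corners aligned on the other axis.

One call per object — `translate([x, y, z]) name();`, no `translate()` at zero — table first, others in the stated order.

table();
translate([135, 663, 756]) bookshelf();
translate([-2990, 0, 0]) house_frame();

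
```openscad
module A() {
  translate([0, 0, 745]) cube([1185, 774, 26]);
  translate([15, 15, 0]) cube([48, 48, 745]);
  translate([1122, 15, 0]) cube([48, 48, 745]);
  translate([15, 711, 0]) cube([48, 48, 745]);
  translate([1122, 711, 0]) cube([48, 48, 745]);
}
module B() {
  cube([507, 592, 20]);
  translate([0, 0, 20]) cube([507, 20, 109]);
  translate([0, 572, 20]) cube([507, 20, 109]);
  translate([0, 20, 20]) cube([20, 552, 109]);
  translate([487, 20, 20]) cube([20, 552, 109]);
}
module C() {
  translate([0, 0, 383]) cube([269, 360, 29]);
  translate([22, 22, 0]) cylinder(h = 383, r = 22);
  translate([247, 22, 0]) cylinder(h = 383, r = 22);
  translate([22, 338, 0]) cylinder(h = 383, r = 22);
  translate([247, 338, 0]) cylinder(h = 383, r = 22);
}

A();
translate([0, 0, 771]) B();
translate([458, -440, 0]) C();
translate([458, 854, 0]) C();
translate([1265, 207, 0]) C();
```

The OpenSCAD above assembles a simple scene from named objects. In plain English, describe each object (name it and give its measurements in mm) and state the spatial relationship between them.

A is a table with a 1185×774 mm rectangular top, 26 mm thick, top surface at z = 771 mm, supported by four 48×48 mm square legs, each inset 15 mm from the nearest pair of top edges, running from the floor.

B is an open-topped rectangular box: outside dimensions 507×592×129 mm, with a uniform wall and base thickness of 20 mm. The base is a full 507×592 slab on the floor; four walls sit on top of the base. The front and back walls (the −y and +y sides) span the full width; the two side walls fit between them.

C is a four-legged stool. The seat is 269×360 mm, 29 mm thick, top at z = 412 mm. It stands on four round legs, each 44 mm in diameter, from z = 0 to the seat underside, each leg's axis is inset half a diameter from the nearest pair of seat edges (so the leg's bounding box is flush with the corner).

The open box is on top of the table. Three stools sit around the table at the −y, +y, +x sides.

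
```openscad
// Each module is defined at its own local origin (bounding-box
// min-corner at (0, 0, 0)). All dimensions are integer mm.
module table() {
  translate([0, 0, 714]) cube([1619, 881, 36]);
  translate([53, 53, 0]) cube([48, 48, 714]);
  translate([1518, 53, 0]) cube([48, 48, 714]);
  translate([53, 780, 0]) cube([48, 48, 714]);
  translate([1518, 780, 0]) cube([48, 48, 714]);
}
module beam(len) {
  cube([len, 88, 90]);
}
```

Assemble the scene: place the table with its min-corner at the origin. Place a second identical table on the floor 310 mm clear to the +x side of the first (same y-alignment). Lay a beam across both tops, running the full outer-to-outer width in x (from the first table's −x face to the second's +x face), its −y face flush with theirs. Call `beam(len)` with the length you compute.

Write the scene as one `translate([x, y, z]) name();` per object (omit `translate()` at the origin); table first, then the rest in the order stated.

table();
translate([1929, 0, 0]) table();
translate([0, 0, 750]) beam(3548);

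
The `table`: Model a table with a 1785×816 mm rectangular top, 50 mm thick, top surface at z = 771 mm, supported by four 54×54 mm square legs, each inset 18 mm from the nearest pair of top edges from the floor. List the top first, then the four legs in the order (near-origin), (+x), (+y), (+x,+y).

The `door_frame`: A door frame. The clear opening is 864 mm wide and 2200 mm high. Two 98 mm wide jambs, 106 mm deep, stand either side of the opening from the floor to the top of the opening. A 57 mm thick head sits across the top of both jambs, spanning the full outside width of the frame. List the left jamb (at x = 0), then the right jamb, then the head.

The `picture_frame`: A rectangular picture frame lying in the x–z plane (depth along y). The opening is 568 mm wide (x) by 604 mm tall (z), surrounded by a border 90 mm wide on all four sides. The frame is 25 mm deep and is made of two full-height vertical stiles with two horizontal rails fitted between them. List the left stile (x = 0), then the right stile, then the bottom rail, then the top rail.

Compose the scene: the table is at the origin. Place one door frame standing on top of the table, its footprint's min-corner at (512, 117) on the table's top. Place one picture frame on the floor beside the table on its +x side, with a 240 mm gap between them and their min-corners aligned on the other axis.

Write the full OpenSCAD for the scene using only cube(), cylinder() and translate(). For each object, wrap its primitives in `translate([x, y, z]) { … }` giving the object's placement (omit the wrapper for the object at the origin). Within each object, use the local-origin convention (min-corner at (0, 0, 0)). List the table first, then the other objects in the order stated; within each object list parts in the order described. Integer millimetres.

translate([0, 0, 721]) cube([1785, 816, 50]);
translate([18, 18, 0]) cube([54, 54, 721]);
translate([1713, 18, 0]) cube([54, 54, 721]);
translate([18, 744, 0]) cube([54, 54, 721]);
translate([1713, 744, 0]) cube([54, 54, 721]);
translate([512, 117, 771]) {
  cube([98, 106, 2200]);
  translate([962, 0, 0]) cube([98, 106, 2200]);
  translate([0, 0, 2200]) cube([1060, 106, 57]);
}
translate([2025, 0, 0]) {
  cube([90, 25, 784]);
  translate([658, 0, 0]) cube([90, 25, 784]);
  translate([90, 0, 0]) cube([568, 25, 90]);
  translate([90, 0, 694]) cube([568, 25, 90]);
}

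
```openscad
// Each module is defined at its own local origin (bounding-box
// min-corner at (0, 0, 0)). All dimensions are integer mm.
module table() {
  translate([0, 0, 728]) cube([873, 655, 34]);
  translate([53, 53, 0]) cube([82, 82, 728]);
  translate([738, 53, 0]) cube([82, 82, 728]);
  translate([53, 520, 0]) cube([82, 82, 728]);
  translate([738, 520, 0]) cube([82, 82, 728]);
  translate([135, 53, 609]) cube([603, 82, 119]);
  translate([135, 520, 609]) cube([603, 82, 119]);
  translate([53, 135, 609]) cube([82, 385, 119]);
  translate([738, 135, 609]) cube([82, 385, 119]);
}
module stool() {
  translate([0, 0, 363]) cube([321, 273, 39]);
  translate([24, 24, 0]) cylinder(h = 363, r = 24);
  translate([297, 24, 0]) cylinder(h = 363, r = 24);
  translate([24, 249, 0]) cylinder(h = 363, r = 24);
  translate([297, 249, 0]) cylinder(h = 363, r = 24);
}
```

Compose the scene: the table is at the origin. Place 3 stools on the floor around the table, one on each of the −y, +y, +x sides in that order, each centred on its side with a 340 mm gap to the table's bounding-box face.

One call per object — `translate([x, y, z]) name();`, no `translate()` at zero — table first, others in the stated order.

table();
translate([276, -613, 0]) stool();
translate([276, 995, 0]) stool();
translate([1213, 191, 0]) stool();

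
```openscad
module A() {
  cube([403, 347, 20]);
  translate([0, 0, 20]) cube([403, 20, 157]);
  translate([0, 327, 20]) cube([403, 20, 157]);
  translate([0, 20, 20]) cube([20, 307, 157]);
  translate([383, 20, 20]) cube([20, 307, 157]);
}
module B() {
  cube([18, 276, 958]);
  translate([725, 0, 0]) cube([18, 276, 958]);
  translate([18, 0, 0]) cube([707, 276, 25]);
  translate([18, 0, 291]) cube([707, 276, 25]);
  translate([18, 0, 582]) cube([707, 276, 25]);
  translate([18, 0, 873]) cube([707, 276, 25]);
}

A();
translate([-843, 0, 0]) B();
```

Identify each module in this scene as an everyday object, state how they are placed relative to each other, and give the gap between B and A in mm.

The bookshelf's nearest face is 100 mm from the open box's −x face.

A is an open box. B is a bookshelf. The bookshelf is on the floor beside the open box on its −x side. The gap between the bookshelf and the open box is 100 mm.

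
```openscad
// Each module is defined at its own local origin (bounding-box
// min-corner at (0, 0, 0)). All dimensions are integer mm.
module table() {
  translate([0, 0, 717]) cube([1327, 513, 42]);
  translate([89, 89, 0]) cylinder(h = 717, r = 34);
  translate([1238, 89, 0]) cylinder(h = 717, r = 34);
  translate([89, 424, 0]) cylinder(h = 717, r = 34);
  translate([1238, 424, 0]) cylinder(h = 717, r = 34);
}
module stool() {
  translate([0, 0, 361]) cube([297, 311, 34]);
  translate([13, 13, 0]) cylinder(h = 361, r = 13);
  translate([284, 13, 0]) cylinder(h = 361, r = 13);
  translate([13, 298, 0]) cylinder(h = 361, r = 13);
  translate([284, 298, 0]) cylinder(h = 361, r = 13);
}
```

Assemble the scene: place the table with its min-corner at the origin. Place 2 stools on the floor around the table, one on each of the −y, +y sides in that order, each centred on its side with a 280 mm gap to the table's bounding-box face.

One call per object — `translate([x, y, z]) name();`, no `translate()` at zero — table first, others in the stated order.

table();
translate([515, -591, 0]) stool();
translate([515, 793, 0]) stool();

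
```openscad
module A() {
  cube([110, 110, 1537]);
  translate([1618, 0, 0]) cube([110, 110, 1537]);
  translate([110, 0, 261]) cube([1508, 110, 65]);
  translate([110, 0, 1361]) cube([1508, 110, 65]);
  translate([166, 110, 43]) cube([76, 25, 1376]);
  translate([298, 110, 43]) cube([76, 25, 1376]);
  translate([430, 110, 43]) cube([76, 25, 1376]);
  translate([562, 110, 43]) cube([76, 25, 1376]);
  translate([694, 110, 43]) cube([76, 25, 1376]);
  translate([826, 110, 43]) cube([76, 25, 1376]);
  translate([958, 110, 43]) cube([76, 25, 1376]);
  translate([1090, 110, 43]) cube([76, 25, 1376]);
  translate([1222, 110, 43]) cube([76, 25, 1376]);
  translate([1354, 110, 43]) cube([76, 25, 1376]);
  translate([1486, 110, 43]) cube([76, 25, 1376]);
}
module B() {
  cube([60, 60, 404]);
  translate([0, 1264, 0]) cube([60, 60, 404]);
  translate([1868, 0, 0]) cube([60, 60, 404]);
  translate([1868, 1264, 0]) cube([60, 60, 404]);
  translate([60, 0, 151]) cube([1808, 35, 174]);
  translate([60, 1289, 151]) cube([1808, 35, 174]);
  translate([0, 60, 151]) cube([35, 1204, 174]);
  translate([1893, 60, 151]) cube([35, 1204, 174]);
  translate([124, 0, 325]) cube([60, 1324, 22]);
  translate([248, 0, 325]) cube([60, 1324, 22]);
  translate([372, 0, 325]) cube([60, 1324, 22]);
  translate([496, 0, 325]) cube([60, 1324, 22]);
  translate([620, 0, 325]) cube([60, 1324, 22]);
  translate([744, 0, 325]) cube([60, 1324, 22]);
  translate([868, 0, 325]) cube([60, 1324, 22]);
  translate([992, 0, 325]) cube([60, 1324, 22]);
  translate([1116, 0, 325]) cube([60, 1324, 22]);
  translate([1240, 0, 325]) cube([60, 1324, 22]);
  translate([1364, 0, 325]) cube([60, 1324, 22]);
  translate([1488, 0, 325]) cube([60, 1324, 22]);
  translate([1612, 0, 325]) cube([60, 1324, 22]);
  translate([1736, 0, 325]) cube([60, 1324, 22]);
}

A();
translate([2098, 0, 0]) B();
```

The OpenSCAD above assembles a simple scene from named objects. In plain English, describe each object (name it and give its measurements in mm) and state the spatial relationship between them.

A is a fence section. Two 110×110 mm posts, 1537 mm tall, stand on the floor with a clear span of 1508 mm between their inner faces. Two horizontal rails of 110×65 mm section span the gap between the posts with their undersides at z = 261 mm and z = 1361 mm, flush with the posts' −y face. 11 pickets, each 76 mm wide, 25 mm thick and 1376 mm tall, are fixed to the +y face of the rails with their bottoms at z = 43 mm, evenly spaced across the span with equal gaps (rounded down to the nearest mm) at the −x end and between each pair — any rounding remainder accumulates at the +x end.

B is a bed frame 1928 mm long (x) by 1324 mm wide (y). Four 60×60 mm corner posts, 404 mm tall, at the corners of the footprint. Four rails of 35 mm thickness and 174 mm height run between adjacent posts with their undersides at z = 151 mm, their outer faces flush with the outside of the frame (the two x-running rails run between the posts' inner faces; the two y-running rails run between the posts' inner faces). 14 slats, each 60 mm wide (x) and 22 mm thick, lie across the top of the two x-running rails, running the full 1324 mm width of the frame in y; the slats are evenly spaced along x between the inner faces of the end posts with equal gaps (rounded down to the nearest mm) at the −x end and between each pair — any rounding remainder accumulates at the +x end.

The bed frame is on the floor beside the fence section on its +x side.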